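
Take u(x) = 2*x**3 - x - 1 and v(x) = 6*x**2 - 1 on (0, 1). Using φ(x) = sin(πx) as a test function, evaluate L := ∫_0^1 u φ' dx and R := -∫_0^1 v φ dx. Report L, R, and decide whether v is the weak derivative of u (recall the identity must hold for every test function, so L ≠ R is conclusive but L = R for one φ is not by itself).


LHS = -4/π + 24/π^3, RHS = -4/π + 24/π^3. Yes, v = u' weakly.

u(x) = 2*x**3 - x - 1, classical derivative u'(x) = 6*x**2 - 1.
φ(x) = sin(πx), so φ'(x) = π*cos(π*x).
Note φ(0) = φ(1) = 0, so the boundary term u·φ vanishes.
LHS = ∫_0^1 u(x) φ'(x) dx = ∫_0^1 (2*π*x^3*cos(π*x) - π*x*cos(π*x) - π*cos(π*x)) dx. Term by term:
  ∫_0^1 -π*cos(π*x) dx = 0;  ∫_0^1 -π*x*cos(π*x) dx = 2/π;  ∫_0^1 2*π*x^3*cos(π*x) dx = -6/π + 24/π^3.
Sum: 0 + 2/π + -6/π + 24/π^3 = -4/π + 24/π^3.
So LHS = -4/π + 24/π^3.
∫_0^1 v(x) φ(x) dx = ∫_0^1 (6*x^2*sin(π*x) - sin(π*x)) dx. Term by term:
  ∫_0^1 -sin(π*x) dx = -2/π;  ∫_0^1 6*x^2*sin(π*x) dx = -24/π^3 + 6/π.
Sum: -2/π + -24/π^3 + 6/π = -24/π^3 + 4/π.
So RHS = -∫_0^1 v(x) φ(x) dx = -4/π + 24/π^3.
LHS = RHS, so the identity holds for this test φ.
Moreover u is smooth here and v(x) = u'(x) = 6*x**2 - 1 pointwise, so the identity holds for every test function. Hence v is the weak derivative of u.


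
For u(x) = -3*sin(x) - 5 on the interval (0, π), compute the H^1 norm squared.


||u||_{H^1(0,π)}^2 = 60 + 34*π

u'(x) = -3*cos(x).
Expand u² and (u')² and integrate term by term on (0, π), using: for integers n ≥ 1, ∫_0^π sin²(nx) dx = ∫_0^π cos²(nx) dx = π/2; for n ≠ n', ∫_0^π sin(nx)sin(n'x) dx = ∫_0^π cos(nx)cos(n'x) dx = 0; and by product-to-sum, ∫_0^π sin(nx)cos(n'x) dx = ½∫_0^π [sin((n+n')x) + sin((n−n')x)] dx, which is 0 when n+n' is even and 2n/(n²−n'²) when n+n' is odd (it need not vanish on (0, π)). For the constant mode: ∫_0^π 1 dx = π, ∫_0^π cos(nx) dx = 0, ∫_0^π sin(nx) dx = (1−(−1)^n)/n.
  u² squared terms: (-5)²·∫1 dx = 25·π = 25*π;  (-3)²·∫sin(x)² dx = 9·π/2 = 9*π/2.
  u² cross terms: 2·(-5)·(-3)·∫1·sin(x) dx = 30·(2) = 60.
  So ∫_0^π u² dx = 25*π + 9*π/2 + 60 = 60 + 59*π/2.
  (u')² squared terms: (-3)²·∫cos(x)² dx = 9·π/2 = 9*π/2.
  So ∫_0^π (u')² dx = 9*π/2.
||u||_{H^1}^2 = (60 + 59*π/2) + (9*π/2) = 60 + 34*π.


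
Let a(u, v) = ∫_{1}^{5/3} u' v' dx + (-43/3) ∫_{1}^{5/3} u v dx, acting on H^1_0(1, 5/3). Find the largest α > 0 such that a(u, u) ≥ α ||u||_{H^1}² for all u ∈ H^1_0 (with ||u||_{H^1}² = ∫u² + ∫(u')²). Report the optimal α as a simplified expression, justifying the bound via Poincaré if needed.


α = (-172 + 27*π^2)/(3*(4 + 9*π^2))

Coercivity of a(·,·) on H^1_0(1, 5/3) means a(u, u) ≥ α ||u||_{H^1}² for every u ∈ H^1_0.
The interval has length L = 2/3, and Poincaré/coercivity depend only on L. Here a(u, u) = ∫(u')² + (-43/3)·∫u².
Here c = -43/3 < 0 with |c| < (π/L)² = 9*π^2/4, so coercivity still holds. The condition a(u,u) ≥ α||u||_{H^1}² reads (1−α)∫(u')² ≥ (α−c)∫u². Any admissible α is ≤ 1 (rapidly oscillating u have ∫u²/∫(u')² → 0), and α = 1 would force 0 ≥ (1−c)∫u², impossible since c < 1; so 1−α > 0. By the sharp Poincaré inequality on H^1_0 of an interval of length L, ∫(u')² ≥ (π/L)²∫u² with equality for the first sine mode sin(π(x−x₀)/L) (x₀ the left endpoint), so the inequality holds for all u iff (1−α)(π/L)² ≥ α − c, i.e. α ≤ ((π/L)² + c)/((π/L)² + 1) = (1 + c(L/π)²)/(1 + (L/π)²). (Direct route, valid since c ≤ 0: Poincaré gives c∫u² ≥ c(L/π)²∫(u')², so a(u,u) ≥ (1 + c(L/π)²)∫(u')², while ||u||_{H^1}² ≤ (1 + (L/π)²)∫(u')²; dividing yields the same α.) With (π/L)² = 9*π^2/4 and c = -43/3, the largest admissible constant is α = ((π/L)² + c)/((π/L)² + 1).
Simplifying, α = (-172 + 27*π^2)/(3*(4 + 9*π^2)).


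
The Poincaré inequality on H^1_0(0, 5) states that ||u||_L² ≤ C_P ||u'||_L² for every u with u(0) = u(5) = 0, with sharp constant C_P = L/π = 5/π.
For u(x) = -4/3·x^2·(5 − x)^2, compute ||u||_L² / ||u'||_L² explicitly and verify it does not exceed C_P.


||u||_L² / ||u'||_L² = 5*sqrt(3)/6 < C_P = 5/π.

u(x) = -4/3·x^2·(5 − x)^2, so u'(x) = 8*x*(x*(5 - x) - (x - 5)^2)/3.
u(x) = -4/3·x^2·(5 − x)^2 vanishes at x = 0 and x = 5, so u ∈ H^1_0(0, 5). Differentiate via the product rule and integrate the resulting polynomials term by term.
  ∫_0^5 u² dx = ∫_0^5 (16*x^8/9 - 320*x^7/9 + 800*x^6/3 - 8000*x^5/9 + 10000*x^4/9) dx. Term by term:
    ∫_0^5 16*x^8/9 dx = 31250000/81;  ∫_0^5 -320*x^7/9 dx = -15625000/9;  ∫_0^5 800*x^6/3 dx = 62500000/21;
    ∫_0^5 -8000*x^5/9 dx = -62500000/27;  ∫_0^5 10000*x^4/9 dx = 6250000/9.
  Sum: 31250000/81 − 15625000/9 + 62500000/21 − 62500000/27 + 6250000/9 = 3125000/567.
  ∫_0^5 (u')² dx = ∫_0^5 (256*x^6/9 - 1280*x^5/3 + 20800*x^4/9 - 16000*x^3/3 + 40000*x^2/9) dx. Term by term:
    ∫_0^5 256*x^6/9 dx = 20000000/63;  ∫_0^5 -1280*x^5/3 dx = -10000000/9;  ∫_0^5 20800*x^4/9 dx = 13000000/9;
    ∫_0^5 -16000*x^3/3 dx = -2500000/3;  ∫_0^5 40000*x^2/9 dx = 5000000/27.
  Sum: 20000000/63 − 10000000/9 + 13000000/9 − 2500000/3 + 5000000/27 = 500000/189.
∫_0^5 u² dx = 3125000/567, so ||u||_L² = 1250*sqrt(14)/63.
∫_0^5 (u')² dx = 500000/189, so ||u'||_L² = 500*sqrt(42)/63.
Ratio ||u||_L² / ||u'||_L² = 5*sqrt(3)/6.
Sharp Poincaré constant on H^1_0(0, 5) is C_P = L/π = 5/π, achieved by sin(π/5·x).
A polynomial bump cannot attain the sharp Poincaré constant (only the first sine eigenfunction does), so the ratio is strictly less than C_P, consistent with ||u||_L² ≤ C_P ||u'||_L².


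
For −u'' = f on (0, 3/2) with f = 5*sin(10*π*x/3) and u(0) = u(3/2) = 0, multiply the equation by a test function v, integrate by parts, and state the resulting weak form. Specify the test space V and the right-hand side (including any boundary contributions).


V = H^1_0(0, 3/2) (so v(0) = v(3/2) = 0); weak form: ∫_0^3/2 u'v' dx = ∫_0^3/2 (5*sin(10*π*x/3)) v dx for all v ∈ V.

Multiply both sides by a test function v and integrate from 0 to 3/2:
  ∫_0^3/2 −u''(x) v(x) dx = ∫_0^3/2 f(x) v(x) dx.
Integrate the LHS by parts once:
  ∫_0^3/2 −u'' v dx = −[u'(x) v(x)]_0^3/2 + ∫_0^3/2 u'(x) v'(x) dx.
Thus ∫_0^3/2 u'(x) v'(x) dx = ∫_0^3/2 f(x) v(x) dx + [u'(x) v(x)]_0^3/2.
Choose V so that boundary terms are either known or forced to vanish.
u is Dirichlet: u(0) = u(3/2) = 0. Let V = H^1_0(0, 3/2); then v(0) = v(3/2) = 0, and [u' v]_0^3/2 = 0.
Weak formulation: find u (satisfying any essential BC) such that ∫_0^3/2 u'(x) v'(x) dx = ∫_0^3/2 f v dx for all v ∈ V.
Substituting f(x) = 5*sin(10*π*x/3), the right-hand side is ∫_0^3/2 (5*sin(10*π*x/3)) v dx.


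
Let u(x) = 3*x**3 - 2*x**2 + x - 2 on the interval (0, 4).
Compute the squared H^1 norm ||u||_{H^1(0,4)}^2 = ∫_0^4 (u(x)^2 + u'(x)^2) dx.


||u||_{H^1}^2 = 2805524/105

The H^1 norm (squared) on an interval (0, L) is
  ||u||_{H^1}^2 = ∫_0^L u(x)^2 dx + ∫_0^L u'(x)^2 dx.
Compute u'(x) = 9*x**2 - 4*x + 1.
Then u(x)^2 = 9*x**6 - 12*x**5 + 10*x**4 - 16*x**3 + 9*x**2 - 4*x + 4 and u'(x)^2 = 81*x**4 - 72*x**3 + 34*x**2 - 8*x + 1.
Integrate each monomial from 0 to 4 using ∫_0^4 c·x^n dx = c·4^(n+1)/(n+1):
  ∫_0^4 u(x)^2 dx = ∫_0^4 (9*x^6 - 12*x^5 + 10*x^4 - 16*x^3 + 9*x^2 - 4*x + 4) dx. Term by term:
    ∫_0^4 9*x^6 dx = 147456/7;  ∫_0^4 -12*x^5 dx = -8192;  ∫_0^4 10*x^4 dx = 2048;
    ∫_0^4 -16*x^3 dx = -1024;  ∫_0^4 9*x^2 dx = 192;  ∫_0^4 -4*x dx = -32;
    ∫_0^4 4 dx = 16.
  Sum: 147456/7 − 8192 + 2048 − 1024 + 192 − 32 + 16 = 98512/7.
  ∫_0^4 u'(x)^2 dx = ∫_0^4 (81*x^4 - 72*x^3 + 34*x^2 - 8*x + 1) dx. Term by term:
    ∫_0^4 81*x^4 dx = 82944/5;  ∫_0^4 -72*x^3 dx = -4608;  ∫_0^4 34*x^2 dx = 2176/3;
    ∫_0^4 -8*x dx = -64;  ∫_0^4 1 dx = 4.
  Sum: 82944/5 − 4608 + 2176/3 − 64 + 4 = 189692/15.
Adding: ||u||_{H^1}^2 = 98512/7 + 189692/15 = 2805524/105.


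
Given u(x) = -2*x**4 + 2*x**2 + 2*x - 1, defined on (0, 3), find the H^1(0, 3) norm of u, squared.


||u||_{H^1}^2 = 111387/5

The H^1 norm (squared) on an interval (0, L) is
  ||u||_{H^1}^2 = ∫_0^L u(x)^2 dx + ∫_0^L u'(x)^2 dx.
Compute u'(x) = -8*x**3 + 4*x + 2.
Then u(x)^2 = 4*x**8 - 8*x**6 - 8*x**5 + 8*x**4 + 8*x**3 - 4*x + 1 and u'(x)^2 = 64*x**6 - 64*x**4 - 32*x**3 + 16*x**2 + 16*x + 4.
Integrate each monomial from 0 to 3 using ∫_0^3 c·x^n dx = c·3^(n+1)/(n+1):
  ∫_0^3 u(x)^2 dx = ∫_0^3 (4*x^8 - 8*x^6 - 8*x^5 + 8*x^4 + 8*x^3 - 4*x + 1) dx. Term by term:
    ∫_0^3 4*x^8 dx = 8748;  ∫_0^3 -8*x^6 dx = -17496/7;  ∫_0^3 -8*x^5 dx = -972;
    ∫_0^3 8*x^4 dx = 1944/5;  ∫_0^3 8*x^3 dx = 162;  ∫_0^3 -4*x dx = -18;
    ∫_0^3 1 dx = 3.
  Sum: 8748 − 17496/7 − 972 + 1944/5 + 162 − 18 + 3 = 203433/35.
  ∫_0^3 u'(x)^2 dx = ∫_0^3 (64*x^6 - 64*x^4 - 32*x^3 + 16*x^2 + 16*x + 4) dx. Term by term:
    ∫_0^3 64*x^6 dx = 139968/7;  ∫_0^3 -64*x^4 dx = -15552/5;  ∫_0^3 -32*x^3 dx = -648;
    ∫_0^3 16*x^2 dx = 144;  ∫_0^3 16*x dx = 72;  ∫_0^3 4 dx = 12.
  Sum: 139968/7 − 15552/5 − 648 + 144 + 72 + 12 = 576276/35.
Adding: ||u||_{H^1}^2 = 203433/35 + 576276/35 = 111387/5.


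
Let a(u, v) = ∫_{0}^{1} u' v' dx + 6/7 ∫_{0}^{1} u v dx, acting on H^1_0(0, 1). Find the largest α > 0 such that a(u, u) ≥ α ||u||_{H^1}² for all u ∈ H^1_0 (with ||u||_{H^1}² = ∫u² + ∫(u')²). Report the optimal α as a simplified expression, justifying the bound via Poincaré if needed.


α = (6/7 + π^2)/(1 + π^2)

Coercivity of a(·,·) on H^1_0(0, 1) means a(u, u) ≥ α ||u||_{H^1}² for every u ∈ H^1_0.
The interval has length L = 1, and Poincaré/coercivity depend only on L. Here a(u, u) = ∫(u')² + (6/7)·∫u².
Here 0 < c = 6/7 < 1. The condition a(u,u) ≥ α||u||_{H^1}² reads (1−α)∫(u')² ≥ (α−c)∫u². Any admissible α is ≤ 1 (rapidly oscillating u have ∫u²/∫(u')² → 0), and α = 1 would force 0 ≥ (1−c)∫u², impossible since c < 1; so 1−α > 0. By the sharp Poincaré inequality on H^1_0 of an interval of length L, ∫(u')² ≥ (π/L)²∫u² with equality for the first sine mode sin(π(x−x₀)/L) (x₀ the left endpoint), so the inequality holds for all u iff (1−α)(π/L)² ≥ α − c, i.e. α ≤ ((π/L)² + c)/((π/L)² + 1) = (1 + c(L/π)²)/(1 + (L/π)²). With (π/L)² = π^2 and c = 6/7, the largest admissible constant is α = ((π/L)² + c)/((π/L)² + 1).
Simplifying, α = (6/7 + π^2)/(1 + π^2).


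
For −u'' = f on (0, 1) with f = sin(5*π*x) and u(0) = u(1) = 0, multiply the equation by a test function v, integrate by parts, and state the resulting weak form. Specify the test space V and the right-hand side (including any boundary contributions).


V = H^1_0(0, 1) (so v(0) = v(1) = 0); weak form: ∫_0^1 u'v' dx = ∫_0^1 (sin(5*π*x)) v dx for all v ∈ V.

Multiply both sides by a test function v and integrate from 0 to 1:
  ∫_0^1 −u''(x) v(x) dx = ∫_0^1 f(x) v(x) dx.
Integrate the LHS by parts once:
  ∫_0^1 −u'' v dx = −[u'(x) v(x)]_0^1 + ∫_0^1 u'(x) v'(x) dx.
Thus ∫_0^1 u'(x) v'(x) dx = ∫_0^1 f(x) v(x) dx + [u'(x) v(x)]_0^1.
Choose V so that boundary terms are either known or forced to vanish.
u is Dirichlet: u(0) = u(1) = 0. Let V = H^1_0(0, 1); then v(0) = v(1) = 0, and [u' v]_0^1 = 0.
Weak formulation: find u (satisfying any essential BC) such that ∫_0^1 u'(x) v'(x) dx = ∫_0^1 f v dx for all v ∈ V.
Substituting f(x) = sin(5*π*x), the right-hand side is ∫_0^1 (sin(5*π*x)) v dx.


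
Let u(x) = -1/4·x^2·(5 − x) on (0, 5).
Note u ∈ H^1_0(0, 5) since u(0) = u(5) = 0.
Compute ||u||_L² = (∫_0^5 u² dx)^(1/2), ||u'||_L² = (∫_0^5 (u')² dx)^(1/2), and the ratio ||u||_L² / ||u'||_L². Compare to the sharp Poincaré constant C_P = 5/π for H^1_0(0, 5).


||u||_L² / ||u'||_L² = 5*sqrt(14)/14 < C_P = 5/π.

u(x) = -1/4·x^2·(5 − x), so u'(x) = x*(3*x - 10)/4.
u(x) = -1/4·x^2·(5 − x) vanishes at x = 0 and x = 5, so u ∈ H^1_0(0, 5). Differentiate via the product rule and integrate the resulting polynomials term by term.
  ∫_0^5 u² dx = ∫_0^5 (x^6/16 - 5*x^5/8 + 25*x^4/16) dx. Term by term:
    ∫_0^5 x^6/16 dx = 78125/112;  ∫_0^5 -5*x^5/8 dx = -78125/48;  ∫_0^5 25*x^4/16 dx = 15625/16.
  Sum: 78125/112 − 78125/48 + 15625/16 = 15625/336.
  ∫_0^5 (u')² dx = ∫_0^5 (9*x^4/16 - 15*x^3/4 + 25*x^2/4) dx. Term by term:
    ∫_0^5 9*x^4/16 dx = 5625/16;  ∫_0^5 -15*x^3/4 dx = -9375/16;  ∫_0^5 25*x^2/4 dx = 3125/12.
  Sum: 5625/16 − 9375/16 + 3125/12 = 625/24.
∫_0^5 u² dx = 15625/336, so ||u||_L² = 125*sqrt(21)/84.
∫_0^5 (u')² dx = 625/24, so ||u'||_L² = 25*sqrt(6)/12.
Ratio ||u||_L² / ||u'||_L² = 5*sqrt(14)/14.
Sharp Poincaré constant on H^1_0(0, 5) is C_P = L/π = 5/π, achieved by sin(π/5·x).
A polynomial bump cannot attain the sharp Poincaré constant (only the first sine eigenfunction does), so the ratio is strictly less than C_P, consistent with ||u||_L² ≤ C_P ||u'||_L².


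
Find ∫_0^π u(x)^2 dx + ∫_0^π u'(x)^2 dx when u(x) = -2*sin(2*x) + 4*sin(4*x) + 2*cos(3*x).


||u||_{H^1(0,π)}^2 = 1728/7 + 166*π

u'(x) = -6*sin(3*x) - 4*cos(2*x) + 16*cos(4*x).
Expand u² and (u')² and integrate term by term on (0, π), using: for integers n ≥ 1, ∫_0^π sin²(nx) dx = ∫_0^π cos²(nx) dx = π/2; for n ≠ n', ∫_0^π sin(nx)sin(n'x) dx = ∫_0^π cos(nx)cos(n'x) dx = 0; and by product-to-sum, ∫_0^π sin(nx)cos(n'x) dx = ½∫_0^π [sin((n+n')x) + sin((n−n')x)] dx, which is 0 when n+n' is even and 2n/(n²−n'²) when n+n' is odd (it need not vanish on (0, π)).
  u² squared terms: (-2)²·∫sin(2x)² dx = 4·π/2 = 2*π;  (2)²·∫cos(3x)² dx = 4·π/2 = 2*π;  (4)²·∫sin(4x)² dx = 16·π/2 = 8*π.
  u² cross terms: 2·(-2)·(2)·∫sin(2x)·cos(3x) dx = -8·(-4/5) = 32/5;  2·(-2)·(4)·∫sin(2x)·sin(4x) dx = -16·(0) = 0;  2·(2)·(4)·∫cos(3x)·sin(4x) dx = 16·(8/7) = 128/7.
  So ∫_0^π u² dx = 2*π + 2*π + 8*π + 32/5 + 0 + 128/7 = 864/35 + 12*π.
  (u')² squared terms: (-6)²·∫sin(3x)² dx = 36·π/2 = 18*π;  (-4)²·∫cos(2x)² dx = 16·π/2 = 8*π;  (16)²·∫cos(4x)² dx = 256·π/2 = 128*π.
  (u')² cross terms: 2·(-6)·(-4)·∫sin(3x)·cos(2x) dx = 48·(6/5) = 288/5;  2·(-6)·(16)·∫sin(3x)·cos(4x) dx = -192·(-6/7) = 1152/7;  2·(-4)·(16)·∫cos(2x)·cos(4x) dx = -128·(0) = 0.
  So ∫_0^π (u')² dx = 18*π + 8*π + 128*π + 288/5 + 1152/7 + 0 = 7776/35 + 154*π.
||u||_{H^1}^2 = (864/35 + 12*π) + (7776/35 + 154*π) = 1728/7 + 166*π.


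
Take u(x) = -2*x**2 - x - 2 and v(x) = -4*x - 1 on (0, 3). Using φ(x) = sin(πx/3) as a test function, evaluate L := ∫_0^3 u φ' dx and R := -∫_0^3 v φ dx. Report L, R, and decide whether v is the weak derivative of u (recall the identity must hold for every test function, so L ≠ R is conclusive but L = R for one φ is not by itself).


LHS = 42/π, RHS = 42/π. Yes, v = u' weakly.

u(x) = -2*x**2 - x - 2, classical derivative u'(x) = -4*x - 1.
φ(x) = sin(πx/3), so φ'(x) = π*cos(π*x/3)/3.
Note φ(0) = φ(3) = 0, so the boundary term u·φ vanishes.
LHS = ∫_0^3 u(x) φ'(x) dx = ∫_0^3 (-2*π*x^2*cos(π*x/3)/3 - π*x*cos(π*x/3)/3 - 2*π*cos(π*x/3)/3) dx. Term by term:
  ∫_0^3 -2*π*cos(π*x/3)/3 dx = 0;  ∫_0^3 -2*π*x^2*cos(π*x/3)/3 dx = 36/π;  ∫_0^3 -π*x*cos(π*x/3)/3 dx = 6/π.
Sum: 0 + 36/π + 6/π = 42/π.
So LHS = 42/π.
∫_0^3 v(x) φ(x) dx = ∫_0^3 (-4*x*sin(π*x/3) - sin(π*x/3)) dx. Term by term:
  ∫_0^3 -sin(π*x/3) dx = -6/π;  ∫_0^3 -4*x*sin(π*x/3) dx = -36/π.
Sum: -6/π − 36/π = -42/π.
So RHS = -∫_0^3 v(x) φ(x) dx = 42/π.
LHS = RHS, so the identity holds for this test φ.
Moreover u is smooth here and v(x) = u'(x) = -4*x - 1 pointwise, so the identity holds for every test function. Hence v is the weak derivative of u.


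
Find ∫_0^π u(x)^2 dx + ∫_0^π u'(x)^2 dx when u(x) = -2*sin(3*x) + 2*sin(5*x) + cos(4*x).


||u||_{H^1(0,π)}^2 = 8432/63 + 161*π/2

u'(x) = -4*sin(4*x) - 6*cos(3*x) + 10*cos(5*x).
Expand u² and (u')² and integrate term by term on (0, π), using: for integers n ≥ 1, ∫_0^π sin²(nx) dx = ∫_0^π cos²(nx) dx = π/2; for n ≠ n', ∫_0^π sin(nx)sin(n'x) dx = ∫_0^π cos(nx)cos(n'x) dx = 0; and by product-to-sum, ∫_0^π sin(nx)cos(n'x) dx = ½∫_0^π [sin((n+n')x) + sin((n−n')x)] dx, which is 0 when n+n' is even and 2n/(n²−n'²) when n+n' is odd (it need not vanish on (0, π)).
  u² squared terms: (-2)²·∫sin(3x)² dx = 4·π/2 = 2*π;  (2)²·∫sin(5x)² dx = 4·π/2 = 2*π;  (1)²·∫cos(4x)² dx = 1·π/2 = π/2.
  u² cross terms: 2·(-2)·(2)·∫sin(3x)·sin(5x) dx = -8·(0) = 0;  2·(-2)·(1)·∫sin(3x)·cos(4x) dx = -4·(-6/7) = 24/7;  2·(2)·(1)·∫sin(5x)·cos(4x) dx = 4·(10/9) = 40/9.
  So ∫_0^π u² dx = 2*π + 2*π + π/2 + 0 + 24/7 + 40/9 = 496/63 + 9*π/2.
  (u')² squared terms: (-6)²·∫cos(3x)² dx = 36·π/2 = 18*π;  (-4)²·∫sin(4x)² dx = 16·π/2 = 8*π;  (10)²·∫cos(5x)² dx = 100·π/2 = 50*π.
  (u')² cross terms: 2·(-6)·(-4)·∫cos(3x)·sin(4x) dx = 48·(8/7) = 384/7;  2·(-6)·(10)·∫cos(3x)·cos(5x) dx = -120·(0) = 0;  2·(-4)·(10)·∫sin(4x)·cos(5x) dx = -80·(-8/9) = 640/9.
  So ∫_0^π (u')² dx = 18*π + 8*π + 50*π + 384/7 + 0 + 640/9 = 7936/63 + 76*π.
||u||_{H^1}^2 = (496/63 + 9*π/2) + (7936/63 + 76*π) = 8432/63 + 161*π/2.


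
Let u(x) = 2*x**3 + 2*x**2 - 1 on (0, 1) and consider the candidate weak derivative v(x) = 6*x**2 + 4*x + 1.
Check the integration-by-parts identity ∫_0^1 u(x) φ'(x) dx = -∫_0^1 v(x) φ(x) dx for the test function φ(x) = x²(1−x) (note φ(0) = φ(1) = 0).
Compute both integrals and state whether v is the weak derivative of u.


LHS = -2/5, RHS = -29/60. No, v is not the weak derivative of u.

u(x) = 2*x**3 + 2*x**2 - 1, classical derivative u'(x) = 6*x**2 + 4*x.
φ(x) = x²(1−x), so φ'(x) = x*(2 - 3*x).
Note φ(0) = φ(1) = 0, so the boundary term u·φ vanishes.
LHS = ∫_0^1 u(x) φ'(x) dx = ∫_0^1 (-6*x^5 - 2*x^4 + 4*x^3 + 3*x^2 - 2*x) dx. Term by term:
  ∫_0^1 -6*x^5 dx = -1;  ∫_0^1 -2*x^4 dx = -2/5;  ∫_0^1 4*x^3 dx = 1;
  ∫_0^1 3*x^2 dx = 1;  ∫_0^1 -2*x dx = -1.
Sum: -1 − 2/5 + 1 + 1 − 1 = -2/5.
So LHS = -2/5.
∫_0^1 v(x) φ(x) dx = ∫_0^1 (-6*x^5 + 2*x^4 + 3*x^3 + x^2) dx. Term by term:
  ∫_0^1 -6*x^5 dx = -1;  ∫_0^1 2*x^4 dx = 2/5;  ∫_0^1 3*x^3 dx = 3/4;
  ∫_0^1 x^2 dx = 1/3.
Sum: -1 + 2/5 + 3/4 + 1/3 = 29/60.
So RHS = -∫_0^1 v(x) φ(x) dx = -29/60.
LHS − RHS = 1/12 ≠ 0, so the identity fails.
(For a valid weak derivative the identity must hold for EVERY test function, in particular this one. The failure shows v is NOT the weak derivative of u.)
Correct weak derivative would be u'(x) = 6*x**2 + 4*x.


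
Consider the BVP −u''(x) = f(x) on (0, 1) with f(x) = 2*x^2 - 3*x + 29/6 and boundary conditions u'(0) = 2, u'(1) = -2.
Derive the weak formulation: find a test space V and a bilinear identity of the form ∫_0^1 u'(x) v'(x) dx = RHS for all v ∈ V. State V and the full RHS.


V = H^1(0, 1) (v unrestricted at boundary; u is determined up to an additive constant); weak form: ∫_0^1 u'v' dx = ∫_0^1 (2*x^2 - 3*x + 29/6) v dx − 2·v(1) − 2·v(0) for all v ∈ V.

Multiply both sides by a test function v and integrate from 0 to 1:
  ∫_0^1 −u''(x) v(x) dx = ∫_0^1 f(x) v(x) dx.
Integrate the LHS by parts once:
  ∫_0^1 −u'' v dx = −[u'(x) v(x)]_0^1 + ∫_0^1 u'(x) v'(x) dx.
Thus ∫_0^1 u'(x) v'(x) dx = ∫_0^1 f(x) v(x) dx + [u'(x) v(x)]_0^1.
Choose V so that boundary terms are either known or forced to vanish.
u has inhomogeneous Neumann u'(0) = 2, u'(1) = -2. [u' v]_0^1 = (-2)·v(1) − (2)·v(0) = − 2·v(1) − 2·v(0). Take V = H^1(0, 1); boundary term becomes part of RHS.
Weak formulation: find u (satisfying any essential BC) such that ∫_0^1 u'(x) v'(x) dx = ∫_0^1 f v dx − 2·v(1) − 2·v(0) for all v ∈ V (Neumann data are natural BCs: they enter the RHS as boundary terms).
Substituting f(x) = 2*x^2 - 3*x + 29/6, the right-hand side is ∫_0^1 (2*x^2 - 3*x + 29/6) v dx − 2·v(1) − 2·v(0).
Compatibility check (pure Neumann): taking v ≡ 1 ∈ V gives 0 = ∫_0^1 f dx + (-2) − (2), i.e. ∫_0^1 f dx must equal u'(0) − u'(1) = 4. Indeed ∫_0^1 (2*x^2 - 3*x + 29/6) dx = 4, so the data are compatible. The solution is then unique only up to an additive constant (fix it e.g. by requiring ∫_0^1 u dx = 0).


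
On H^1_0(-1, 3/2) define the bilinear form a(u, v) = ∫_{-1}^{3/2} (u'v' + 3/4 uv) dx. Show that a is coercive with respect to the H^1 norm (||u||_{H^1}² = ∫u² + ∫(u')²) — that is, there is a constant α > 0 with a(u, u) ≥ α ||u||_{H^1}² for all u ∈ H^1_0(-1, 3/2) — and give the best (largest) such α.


α = (75 + 16*π^2)/(4*(25 + 4*π^2))

Coercivity of a(·,·) on H^1_0(-1, 3/2) means a(u, u) ≥ α ||u||_{H^1}² for every u ∈ H^1_0.
The interval has length L = 5/2, and Poincaré/coercivity depend only on L. Here a(u, u) = ∫(u')² + (3/4)·∫u².
Here 0 < c = 3/4 < 1. The condition a(u,u) ≥ α||u||_{H^1}² reads (1−α)∫(u')² ≥ (α−c)∫u². Any admissible α is ≤ 1 (rapidly oscillating u have ∫u²/∫(u')² → 0), and α = 1 would force 0 ≥ (1−c)∫u², impossible since c < 1; so 1−α > 0. By the sharp Poincaré inequality on H^1_0 of an interval of length L, ∫(u')² ≥ (π/L)²∫u² with equality for the first sine mode sin(π(x−x₀)/L) (x₀ the left endpoint), so the inequality holds for all u iff (1−α)(π/L)² ≥ α − c, i.e. α ≤ ((π/L)² + c)/((π/L)² + 1) = (1 + c(L/π)²)/(1 + (L/π)²). With (π/L)² = 4*π^2/25 and c = 3/4, the largest admissible constant is α = ((π/L)² + c)/((π/L)² + 1).
Simplifying, α = (75 + 16*π^2)/(4*(25 + 4*π^2)).


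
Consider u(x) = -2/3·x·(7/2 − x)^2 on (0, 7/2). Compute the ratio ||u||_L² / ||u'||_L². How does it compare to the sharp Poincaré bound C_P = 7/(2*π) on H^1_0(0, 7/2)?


||u||_L² / ||u'||_L² = sqrt(14)/4 < C_P = 7/(2*π).

u(x) = -2/3·x·(7/2 − x)^2, so u'(x) = (7 - 6*x)*(2*x - 7)/6.
u(x) = -2/3·x·(7/2 − x)^2 vanishes at x = 0 and x = 7/2, so u ∈ H^1_0(0, 7/2). Differentiate via the product rule and integrate the resulting polynomials term by term.
  ∫_0^7/2 u² dx = ∫_0^7/2 (4*x^6/9 - 56*x^5/9 + 98*x^4/3 - 686*x^3/9 + 2401*x^2/36) dx. Term by term:
    ∫_0^7/2 4*x^6/9 dx = 117649/288;  ∫_0^7/2 -56*x^5/9 dx = -823543/432;  ∫_0^7/2 98*x^4/3 dx = 823543/240;
    ∫_0^7/2 -686*x^3/9 dx = -823543/288;  ∫_0^7/2 2401*x^2/36 dx = 823543/864.
  Sum: 117649/288 − 823543/432 + 823543/240 − 823543/288 + 823543/864 = 117649/4320.
  ∫_0^7/2 (u')² dx = ∫_0^7/2 (4*x^4 - 112*x^3/3 + 1078*x^2/9 - 1372*x/9 + 2401/36) dx. Term by term:
    ∫_0^7/2 4*x^4 dx = 16807/40;  ∫_0^7/2 -112*x^3/3 dx = -16807/12;  ∫_0^7/2 1078*x^2/9 dx = 184877/108;
    ∫_0^7/2 -1372*x/9 dx = -16807/18;  ∫_0^7/2 2401/36 dx = 16807/72.
  Sum: 16807/40 − 16807/12 + 184877/108 − 16807/18 + 16807/72 = 16807/540.
∫_0^7/2 u² dx = 117649/4320, so ||u||_L² = 343*sqrt(30)/360.
∫_0^7/2 (u')² dx = 16807/540, so ||u'||_L² = 49*sqrt(105)/90.
Ratio ||u||_L² / ||u'||_L² = sqrt(14)/4.
Sharp Poincaré constant on H^1_0(0, 7/2) is C_P = L/π = 7/(2*π), achieved by sin(2*π/7·x).
A polynomial bump cannot attain the sharp Poincaré constant (only the first sine eigenfunction does), so the ratio is strictly less than C_P, consistent with ||u||_L² ≤ C_P ||u'||_L².


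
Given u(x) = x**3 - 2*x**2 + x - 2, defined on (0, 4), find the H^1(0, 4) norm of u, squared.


||u||_{H^1}^2 = 25604/21

The H^1 norm (squared) on an interval (0, L) is
  ||u||_{H^1}^2 = ∫_0^L u(x)^2 dx + ∫_0^L u'(x)^2 dx.
Compute u'(x) = 3*x**2 - 4*x + 1.
Then u(x)^2 = x**6 - 4*x**5 + 6*x**4 - 8*x**3 + 9*x**2 - 4*x + 4 and u'(x)^2 = 9*x**4 - 24*x**3 + 22*x**2 - 8*x + 1.
Integrate each monomial from 0 to 4 using ∫_0^4 c·x^n dx = c·4^(n+1)/(n+1):
  ∫_0^4 u(x)^2 dx = ∫_0^4 (x^6 - 4*x^5 + 6*x^4 - 8*x^3 + 9*x^2 - 4*x + 4) dx. Term by term:
    ∫_0^4 x^6 dx = 16384/7;  ∫_0^4 -4*x^5 dx = -8192/3;  ∫_0^4 6*x^4 dx = 6144/5;
    ∫_0^4 -8*x^3 dx = -512;  ∫_0^4 9*x^2 dx = 192;  ∫_0^4 -4*x dx = -32;
    ∫_0^4 4 dx = 16.
  Sum: 16384/7 − 8192/3 + 6144/5 − 512 + 192 − 32 + 16 = 52784/105.
  ∫_0^4 u'(x)^2 dx = ∫_0^4 (9*x^4 - 24*x^3 + 22*x^2 - 8*x + 1) dx. Term by term:
    ∫_0^4 9*x^4 dx = 9216/5;  ∫_0^4 -24*x^3 dx = -1536;  ∫_0^4 22*x^2 dx = 1408/3;
    ∫_0^4 -8*x dx = -64;  ∫_0^4 1 dx = 4.
  Sum: 9216/5 − 1536 + 1408/3 − 64 + 4 = 10748/15.
Adding: ||u||_{H^1}^2 = 52784/105 + 10748/15 = 25604/21.


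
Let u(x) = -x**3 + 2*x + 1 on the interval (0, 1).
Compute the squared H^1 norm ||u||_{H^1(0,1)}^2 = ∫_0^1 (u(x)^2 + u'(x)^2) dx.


||u||_{H^1}^2 = 209/42

The H^1 norm (squared) on an interval (0, L) is
  ||u||_{H^1}^2 = ∫_0^L u(x)^2 dx + ∫_0^L u'(x)^2 dx.
Compute u'(x) = 2 - 3*x**2.
Then u(x)^2 = x**6 - 4*x**4 - 2*x**3 + 4*x**2 + 4*x + 1 and u'(x)^2 = 9*x**4 - 12*x**2 + 4.
Integrate each monomial from 0 to 1 using ∫_0^1 c·x^n dx = c·1^(n+1)/(n+1):
  ∫_0^1 u(x)^2 dx = ∫_0^1 (x^6 - 4*x^4 - 2*x^3 + 4*x^2 + 4*x + 1) dx. Term by term:
    ∫_0^1 x^6 dx = 1/7;  ∫_0^1 -4*x^4 dx = -4/5;  ∫_0^1 -2*x^3 dx = -1/2;
    ∫_0^1 4*x^2 dx = 4/3;  ∫_0^1 4*x dx = 2;  ∫_0^1 1 dx = 1.
  Sum: 1/7 − 4/5 − 1/2 + 4/3 + 2 + 1 = 667/210.
  ∫_0^1 u'(x)^2 dx = ∫_0^1 (9*x^4 - 12*x^2 + 4) dx. Term by term:
    ∫_0^1 9*x^4 dx = 9/5;  ∫_0^1 -12*x^2 dx = -4;  ∫_0^1 4 dx = 4.
  Sum: 9/5 − 4 + 4 = 9/5.
Adding: ||u||_{H^1}^2 = 667/210 + 9/5 = 209/42.


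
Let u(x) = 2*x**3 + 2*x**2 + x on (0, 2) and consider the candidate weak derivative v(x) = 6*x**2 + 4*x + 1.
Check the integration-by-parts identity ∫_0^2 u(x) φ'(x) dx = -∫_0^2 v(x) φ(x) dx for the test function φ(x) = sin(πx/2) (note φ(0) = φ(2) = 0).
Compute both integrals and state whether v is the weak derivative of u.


LHS = -68/π + 192/π^3, RHS = -68/π + 192/π^3. Yes, v = u' weakly.

u(x) = 2*x**3 + 2*x**2 + x, classical derivative u'(x) = 6*x**2 + 4*x + 1.
φ(x) = sin(πx/2), so φ'(x) = π*cos(π*x/2)/2.
Note φ(0) = φ(2) = 0, so the boundary term u·φ vanishes.
LHS = ∫_0^2 u(x) φ'(x) dx = ∫_0^2 (π*x^3*cos(π*x/2) + π*x^2*cos(π*x/2) + π*x*cos(π*x/2)/2) dx. Term by term:
  ∫_0^2 π*x^2*cos(π*x/2) dx = -16/π;  ∫_0^2 π*x^3*cos(π*x/2) dx = -48/π + 192/π^3;  ∫_0^2 π*x*cos(π*x/2)/2 dx = -4/π.
Sum: -16/π + -48/π + 192/π^3 − 4/π = -68/π + 192/π^3.
So LHS = -68/π + 192/π^3.
∫_0^2 v(x) φ(x) dx = ∫_0^2 (6*x^2*sin(π*x/2) + 4*x*sin(π*x/2) + sin(π*x/2)) dx. Term by term:
  ∫_0^2 4*x*sin(π*x/2) dx = 16/π;  ∫_0^2 6*x^2*sin(π*x/2) dx = -192/π^3 + 48/π;  ∫_0^2 sin(π*x/2) dx = 4/π.
Sum: 16/π + -192/π^3 + 48/π + 4/π = -192/π^3 + 68/π.
So RHS = -∫_0^2 v(x) φ(x) dx = -68/π + 192/π^3.
LHS = RHS, so the identity holds for this test φ.
Moreover u is smooth here and v(x) = u'(x) = 6*x**2 + 4*x + 1 pointwise, so the identity holds for every test function. Hence v is the weak derivative of u.


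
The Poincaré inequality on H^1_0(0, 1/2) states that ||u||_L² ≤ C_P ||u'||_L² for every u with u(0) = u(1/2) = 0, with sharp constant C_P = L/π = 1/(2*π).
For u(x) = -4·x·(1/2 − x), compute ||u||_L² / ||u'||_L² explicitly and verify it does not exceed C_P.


||u||_L² / ||u'||_L² = sqrt(10)/20 < C_P = 1/(2*π).

u(x) = -4·x·(1/2 − x), so u'(x) = 8*x - 2.
u(x) = -4·x·(1/2 − x) vanishes at x = 0 and x = 1/2, so u ∈ H^1_0(0, 1/2). Differentiate via the product rule and integrate the resulting polynomials term by term.
  ∫_0^1/2 u² dx = ∫_0^1/2 (16*x^4 - 16*x^3 + 4*x^2) dx. Term by term:
    ∫_0^1/2 16*x^4 dx = 1/10;  ∫_0^1/2 -16*x^3 dx = -1/4;  ∫_0^1/2 4*x^2 dx = 1/6.
  Sum: 1/10 − 1/4 + 1/6 = 1/60.
  ∫_0^1/2 (u')² dx = ∫_0^1/2 (64*x^2 - 32*x + 4) dx. Term by term:
    ∫_0^1/2 64*x^2 dx = 8/3;  ∫_0^1/2 -32*x dx = -4;  ∫_0^1/2 4 dx = 2.
  Sum: 8/3 − 4 + 2 = 2/3.
∫_0^1/2 u² dx = 1/60, so ||u||_L² = sqrt(15)/30.
∫_0^1/2 (u')² dx = 2/3, so ||u'||_L² = sqrt(6)/3.
Ratio ||u||_L² / ||u'||_L² = sqrt(10)/20.
Sharp Poincaré constant on H^1_0(0, 1/2) is C_P = L/π = 1/(2*π), achieved by sin(2*π·x).
A polynomial bump cannot attain the sharp Poincaré constant (only the first sine eigenfunction does), so the ratio is strictly less than C_P, consistent with ||u||_L² ≤ C_P ||u'||_L².


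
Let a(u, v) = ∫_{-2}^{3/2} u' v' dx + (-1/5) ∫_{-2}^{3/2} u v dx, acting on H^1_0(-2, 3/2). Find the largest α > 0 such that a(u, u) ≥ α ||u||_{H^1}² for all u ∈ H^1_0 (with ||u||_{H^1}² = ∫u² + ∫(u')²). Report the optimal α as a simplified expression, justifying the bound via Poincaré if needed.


α = (-49 + 20*π^2)/(5*(4*π^2 + 49))

Coercivity of a(·,·) on H^1_0(-2, 3/2) means a(u, u) ≥ α ||u||_{H^1}² for every u ∈ H^1_0.
The interval has length L = 7/2, and Poincaré/coercivity depend only on L. Here a(u, u) = ∫(u')² + (-1/5)·∫u².
Here c = -1/5 < 0 with |c| < (π/L)² = 4*π^2/49, so coercivity still holds. The condition a(u,u) ≥ α||u||_{H^1}² reads (1−α)∫(u')² ≥ (α−c)∫u². Any admissible α is ≤ 1 (rapidly oscillating u have ∫u²/∫(u')² → 0), and α = 1 would force 0 ≥ (1−c)∫u², impossible since c < 1; so 1−α > 0. By the sharp Poincaré inequality on H^1_0 of an interval of length L, ∫(u')² ≥ (π/L)²∫u² with equality for the first sine mode sin(π(x−x₀)/L) (x₀ the left endpoint), so the inequality holds for all u iff (1−α)(π/L)² ≥ α − c, i.e. α ≤ ((π/L)² + c)/((π/L)² + 1) = (1 + c(L/π)²)/(1 + (L/π)²). (Direct route, valid since c ≤ 0: Poincaré gives c∫u² ≥ c(L/π)²∫(u')², so a(u,u) ≥ (1 + c(L/π)²)∫(u')², while ||u||_{H^1}² ≤ (1 + (L/π)²)∫(u')²; dividing yields the same α.) With (π/L)² = 4*π^2/49 and c = -1/5, the largest admissible constant is α = ((π/L)² + c)/((π/L)² + 1).
Simplifying, α = (-49 + 20*π^2)/(5*(4*π^2 + 49)).


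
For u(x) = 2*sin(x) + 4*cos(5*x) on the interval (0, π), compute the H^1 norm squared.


||u||_{H^1(0,π)}^2 = 212*π

u'(x) = -20*sin(5*x) + 2*cos(x).
Expand u² and (u')² and integrate term by term on (0, π), using: for integers n ≥ 1, ∫_0^π sin²(nx) dx = ∫_0^π cos²(nx) dx = π/2; for n ≠ n', ∫_0^π sin(nx)sin(n'x) dx = ∫_0^π cos(nx)cos(n'x) dx = 0; and by product-to-sum, ∫_0^π sin(nx)cos(n'x) dx = ½∫_0^π [sin((n+n')x) + sin((n−n')x)] dx, which is 0 when n+n' is even and 2n/(n²−n'²) when n+n' is odd (it need not vanish on (0, π)).
  u² squared terms: (2)²·∫sin(x)² dx = 4·π/2 = 2*π;  (4)²·∫cos(5x)² dx = 16·π/2 = 8*π.
  u² cross terms: 2·(2)·(4)·∫sin(x)·cos(5x) dx = 16·(0) = 0.
  So ∫_0^π u² dx = 2*π + 8*π + 0 = 10*π.
  (u')² squared terms: (-20)²·∫sin(5x)² dx = 400·π/2 = 200*π;  (2)²·∫cos(x)² dx = 4·π/2 = 2*π.
  (u')² cross terms: 2·(-20)·(2)·∫sin(5x)·cos(x) dx = -80·(0) = 0.
  So ∫_0^π (u')² dx = 200*π + 2*π + 0 = 202*π.
||u||_{H^1}^2 = (10*π) + (202*π) = 212*π.


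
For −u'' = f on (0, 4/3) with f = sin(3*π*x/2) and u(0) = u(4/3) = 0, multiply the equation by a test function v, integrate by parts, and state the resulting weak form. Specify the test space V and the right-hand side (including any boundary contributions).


V = H^1_0(0, 4/3) (so v(0) = v(4/3) = 0); weak form: ∫_0^4/3 u'v' dx = ∫_0^4/3 (sin(3*π*x/2)) v dx for all v ∈ V.

Multiply both sides by a test function v and integrate from 0 to 4/3:
  ∫_0^4/3 −u''(x) v(x) dx = ∫_0^4/3 f(x) v(x) dx.
Integrate the LHS by parts once:
  ∫_0^4/3 −u'' v dx = −[u'(x) v(x)]_0^4/3 + ∫_0^4/3 u'(x) v'(x) dx.
Thus ∫_0^4/3 u'(x) v'(x) dx = ∫_0^4/3 f(x) v(x) dx + [u'(x) v(x)]_0^4/3.
Choose V so that boundary terms are either known or forced to vanish.
u is Dirichlet: u(0) = u(4/3) = 0. Let V = H^1_0(0, 4/3); then v(0) = v(4/3) = 0, and [u' v]_0^4/3 = 0.
Weak formulation: find u (satisfying any essential BC) such that ∫_0^4/3 u'(x) v'(x) dx = ∫_0^4/3 f v dx for all v ∈ V.
Substituting f(x) = sin(3*π*x/2), the right-hand side is ∫_0^4/3 (sin(3*π*x/2)) v dx.


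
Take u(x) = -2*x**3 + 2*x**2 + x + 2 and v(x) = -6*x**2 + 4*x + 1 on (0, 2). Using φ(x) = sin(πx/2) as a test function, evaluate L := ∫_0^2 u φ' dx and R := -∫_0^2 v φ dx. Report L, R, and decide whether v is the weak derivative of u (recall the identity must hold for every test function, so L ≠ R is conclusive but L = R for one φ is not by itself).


LHS = -192/π^3 + 28/π, RHS = -192/π^3 + 28/π. Yes, v = u' weakly.

u(x) = -2*x**3 + 2*x**2 + x + 2, classical derivative u'(x) = -6*x**2 + 4*x + 1.
φ(x) = sin(πx/2), so φ'(x) = π*cos(π*x/2)/2.
Note φ(0) = φ(2) = 0, so the boundary term u·φ vanishes.
LHS = ∫_0^2 u(x) φ'(x) dx = ∫_0^2 (-π*x^3*cos(π*x/2) + π*x^2*cos(π*x/2) + π*x*cos(π*x/2)/2 + π*cos(π*x/2)) dx. Term by term:
  ∫_0^2 π*cos(π*x/2) dx = 0;  ∫_0^2 π*x^2*cos(π*x/2) dx = -16/π;  ∫_0^2 π*x*cos(π*x/2)/2 dx = -4/π;
  ∫_0^2 -π*x^3*cos(π*x/2) dx = -192/π^3 + 48/π.
Sum: 0 − 16/π − 4/π + -192/π^3 + 48/π = -192/π^3 + 28/π.
So LHS = -192/π^3 + 28/π.
∫_0^2 v(x) φ(x) dx = ∫_0^2 (-6*x^2*sin(π*x/2) + 4*x*sin(π*x/2) + sin(π*x/2)) dx. Term by term:
  ∫_0^2 -6*x^2*sin(π*x/2) dx = -48/π + 192/π^3;  ∫_0^2 4*x*sin(π*x/2) dx = 16/π;  ∫_0^2 sin(π*x/2) dx = 4/π.
Sum: -48/π + 192/π^3 + 16/π + 4/π = -28/π + 192/π^3.
So RHS = -∫_0^2 v(x) φ(x) dx = -192/π^3 + 28/π.
LHS = RHS, so the identity holds for this test φ.
Moreover u is smooth here and v(x) = u'(x) = -6*x**2 + 4*x + 1 pointwise, so the identity holds for every test function. Hence v is the weak derivative of u.


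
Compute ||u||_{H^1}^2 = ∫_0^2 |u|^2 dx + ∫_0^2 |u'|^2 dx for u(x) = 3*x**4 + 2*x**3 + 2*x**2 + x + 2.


||u||_{H^1}^2 = 243198/35

The H^1 norm (squared) on an interval (0, L) is
  ||u||_{H^1}^2 = ∫_0^L u(x)^2 dx + ∫_0^L u'(x)^2 dx.
Compute u'(x) = 12*x**3 + 6*x**2 + 4*x + 1.
Then u(x)^2 = 9*x**8 + 12*x**7 + 16*x**6 + 14*x**5 + 20*x**4 + 12*x**3 + 9*x**2 + 4*x + 4 and u'(x)^2 = 144*x**6 + 144*x**5 + 132*x**4 + 72*x**3 + 28*x**2 + 8*x + 1.
Integrate each monomial from 0 to 2 using ∫_0^2 c·x^n dx = c·2^(n+1)/(n+1):
  ∫_0^2 u(x)^2 dx = ∫_0^2 (9*x^8 + 12*x^7 + 16*x^6 + 14*x^5 + 20*x^4 + 12*x^3 + 9*x^2 + 4*x + 4) dx. Term by term:
    ∫_0^2 9*x^8 dx = 512;  ∫_0^2 12*x^7 dx = 384;  ∫_0^2 16*x^6 dx = 2048/7;
    ∫_0^2 14*x^5 dx = 448/3;  ∫_0^2 20*x^4 dx = 128;  ∫_0^2 12*x^3 dx = 48;
    ∫_0^2 9*x^2 dx = 24;  ∫_0^2 4*x dx = 8;  ∫_0^2 4 dx = 8.
  Sum: 512 + 384 + 2048/7 + 448/3 + 128 + 48 + 24 + 8 + 8 = 32632/21.
  ∫_0^2 u'(x)^2 dx = ∫_0^2 (144*x^6 + 144*x^5 + 132*x^4 + 72*x^3 + 28*x^2 + 8*x + 1) dx. Term by term:
    ∫_0^2 144*x^6 dx = 18432/7;  ∫_0^2 144*x^5 dx = 1536;  ∫_0^2 132*x^4 dx = 4224/5;
    ∫_0^2 72*x^3 dx = 288;  ∫_0^2 28*x^2 dx = 224/3;  ∫_0^2 8*x dx = 16;
    ∫_0^2 1 dx = 2.
  Sum: 18432/7 + 1536 + 4224/5 + 288 + 224/3 + 16 + 2 = 566434/105.
Adding: ||u||_{H^1}^2 = 32632/21 + 566434/105 = 243198/35.


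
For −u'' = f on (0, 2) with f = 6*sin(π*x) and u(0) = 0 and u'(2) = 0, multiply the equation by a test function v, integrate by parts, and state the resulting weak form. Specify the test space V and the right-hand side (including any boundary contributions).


V = {v ∈ H^1(0, 2) : v(0) = 0} (test functions vanish at x = 0 where u is specified); weak form: ∫_0^2 u'v' dx = ∫_0^2 (6*sin(π*x)) v dx for all v ∈ V.

Multiply both sides by a test function v and integrate from 0 to 2:
  ∫_0^2 −u''(x) v(x) dx = ∫_0^2 f(x) v(x) dx.
Integrate the LHS by parts once:
  ∫_0^2 −u'' v dx = −[u'(x) v(x)]_0^2 + ∫_0^2 u'(x) v'(x) dx.
Thus ∫_0^2 u'(x) v'(x) dx = ∫_0^2 f(x) v(x) dx + [u'(x) v(x)]_0^2.
Choose V so that boundary terms are either known or forced to vanish.
Mixed BC: u(0) = 0 (Dirichlet) and u'(2) = 0 (Neumann). Define V = {v ∈ H^1(0, 2) : v(0) = 0}. Then [u' v]_0^2 = u'(2)·v(2) − u'(0)·0 = 0.
Weak formulation: find u (satisfying any essential BC) such that ∫_0^2 u'(x) v'(x) dx = ∫_0^2 f v dx for all v ∈ V (Dirichlet at 0 absorbed into V; the Neumann datum at x = 2 is zero, so no boundary term remains).
Substituting f(x) = 6*sin(π*x), the right-hand side is ∫_0^2 (6*sin(π*x)) v dx.


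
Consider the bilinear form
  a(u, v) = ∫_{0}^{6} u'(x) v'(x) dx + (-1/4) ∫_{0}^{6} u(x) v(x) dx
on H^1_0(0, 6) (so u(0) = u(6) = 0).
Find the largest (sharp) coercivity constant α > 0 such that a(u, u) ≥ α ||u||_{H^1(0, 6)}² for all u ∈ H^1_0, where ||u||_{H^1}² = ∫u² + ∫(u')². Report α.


α = (-9 + π^2)/(π^2 + 36)

Coercivity of a(·,·) on H^1_0(0, 6) means a(u, u) ≥ α ||u||_{H^1}² for every u ∈ H^1_0.
The interval has length L = 6, and Poincaré/coercivity depend only on L. Here a(u, u) = ∫(u')² + (-1/4)·∫u².
Here c = -1/4 < 0 with |c| < (π/L)² = π^2/36, so coercivity still holds. The condition a(u,u) ≥ α||u||_{H^1}² reads (1−α)∫(u')² ≥ (α−c)∫u². Any admissible α is ≤ 1 (rapidly oscillating u have ∫u²/∫(u')² → 0), and α = 1 would force 0 ≥ (1−c)∫u², impossible since c < 1; so 1−α > 0. By the sharp Poincaré inequality on H^1_0 of an interval of length L, ∫(u')² ≥ (π/L)²∫u² with equality for the first sine mode sin(π(x−x₀)/L) (x₀ the left endpoint), so the inequality holds for all u iff (1−α)(π/L)² ≥ α − c, i.e. α ≤ ((π/L)² + c)/((π/L)² + 1) = (1 + c(L/π)²)/(1 + (L/π)²). (Direct route, valid since c ≤ 0: Poincaré gives c∫u² ≥ c(L/π)²∫(u')², so a(u,u) ≥ (1 + c(L/π)²)∫(u')², while ||u||_{H^1}² ≤ (1 + (L/π)²)∫(u')²; dividing yields the same α.) With (π/L)² = π^2/36 and c = -1/4, the largest admissible constant is α = ((π/L)² + c)/((π/L)² + 1).
Simplifying, α = (-9 + π^2)/(π^2 + 36).


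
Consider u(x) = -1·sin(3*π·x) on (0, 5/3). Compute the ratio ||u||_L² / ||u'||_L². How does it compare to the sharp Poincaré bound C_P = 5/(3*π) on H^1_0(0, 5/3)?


||u||_L² / ||u'||_L² = 1/(3*π) < C_P = 5/(3*π).

u(x) = -1·sin(3*π·x), so u'(x) = -3*π*cos(3*π*x).
Writing u(x) = A·sin(kπx/L) with A = -1 and k = 5, use ∫_0^L sin²(kπx/L) dx = L/2 and ∫_0^L cos²(kπx/L) dx = L/2.
u² = 1·sin²(3*π·x) and (u')² = 9*π^2·cos²(3*π·x), and each of sin², cos² integrates to L/2 = 5/6 over (0, 5/3).
∫_0^5/3 u² dx = 5/6, so ||u||_L² = sqrt(30)/6.
∫_0^5/3 (u')² dx = 15*π^2/2, so ||u'||_L² = sqrt(30)*π/2.
Ratio ||u||_L² / ||u'||_L² = 1/(3*π).
Sharp Poincaré constant on H^1_0(0, 5/3) is C_P = L/π = 5/(3*π), achieved by sin(3*π/5·x).
This is the k = 5 harmonic; the ratio L/(kπ) is strictly less than C_P = L/π, consistent with the sharp inequality ||u||_L² ≤ C_P ||u'||_L².


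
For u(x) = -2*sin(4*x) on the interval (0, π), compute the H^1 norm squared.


||u||_{H^1(0,π)}^2 = 34*π

u'(x) = -8*cos(4*x).
Expand u² and (u')² and integrate term by term on (0, π), using: for integers n ≥ 1, ∫_0^π sin²(nx) dx = ∫_0^π cos²(nx) dx = π/2; for n ≠ n', ∫_0^π sin(nx)sin(n'x) dx = ∫_0^π cos(nx)cos(n'x) dx = 0; and by product-to-sum, ∫_0^π sin(nx)cos(n'x) dx = ½∫_0^π [sin((n+n')x) + sin((n−n')x)] dx, which is 0 when n+n' is even and 2n/(n²−n'²) when n+n' is odd (it need not vanish on (0, π)).
  u² squared terms: (-2)²·∫sin(4x)² dx = 4·π/2 = 2*π.
  So ∫_0^π u² dx = 2*π.
  (u')² squared terms: (-8)²·∫cos(4x)² dx = 64·π/2 = 32*π.
  So ∫_0^π (u')² dx = 32*π.
||u||_{H^1}^2 = (2*π) + (32*π) = 34*π.


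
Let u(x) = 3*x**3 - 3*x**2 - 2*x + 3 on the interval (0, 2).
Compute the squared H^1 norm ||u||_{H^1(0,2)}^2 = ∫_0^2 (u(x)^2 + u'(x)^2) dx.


||u||_{H^1}^2 = 18106/105

The H^1 norm (squared) on an interval (0, L) is
  ||u||_{H^1}^2 = ∫_0^L u(x)^2 dx + ∫_0^L u'(x)^2 dx.
Compute u'(x) = 9*x**2 - 6*x - 2.
Then u(x)^2 = 9*x**6 - 18*x**5 - 3*x**4 + 30*x**3 - 14*x**2 - 12*x + 9 and u'(x)^2 = 81*x**4 - 108*x**3 + 24*x + 4.
Integrate each monomial from 0 to 2 using ∫_0^2 c·x^n dx = c·2^(n+1)/(n+1):
  ∫_0^2 u(x)^2 dx = ∫_0^2 (9*x^6 - 18*x^5 - 3*x^4 + 30*x^3 - 14*x^2 - 12*x + 9) dx. Term by term:
    ∫_0^2 9*x^6 dx = 1152/7;  ∫_0^2 -18*x^5 dx = -192;  ∫_0^2 -3*x^4 dx = -96/5;
    ∫_0^2 30*x^3 dx = 120;  ∫_0^2 -14*x^2 dx = -112/3;  ∫_0^2 -12*x dx = -24;
    ∫_0^2 9 dx = 18.
  Sum: 1152/7 − 192 − 96/5 + 120 − 112/3 − 24 + 18 = 3154/105.
  ∫_0^2 u'(x)^2 dx = ∫_0^2 (81*x^4 - 108*x^3 + 24*x + 4) dx. Term by term:
    ∫_0^2 81*x^4 dx = 2592/5;  ∫_0^2 -108*x^3 dx = -432;  ∫_0^2 24*x dx = 48;
    ∫_0^2 4 dx = 8.
  Sum: 2592/5 − 432 + 48 + 8 = 712/5.
Adding: ||u||_{H^1}^2 = 3154/105 + 712/5 = 18106/105.
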